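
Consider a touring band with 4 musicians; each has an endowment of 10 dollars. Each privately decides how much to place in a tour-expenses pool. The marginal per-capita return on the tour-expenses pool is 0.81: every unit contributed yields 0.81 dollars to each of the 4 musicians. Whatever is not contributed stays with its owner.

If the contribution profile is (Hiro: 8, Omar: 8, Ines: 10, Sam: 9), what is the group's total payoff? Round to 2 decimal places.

118.40 dollars

Total contributed: 8 + 8 + 10 + 9 = 35; total kept: 4 × 10 − 35 = 5.
The tour-expenses pool pays out 0.81 × 4 × 35 = 113.40 in aggregate.
Group total = 5 + 113.40 = 118.40.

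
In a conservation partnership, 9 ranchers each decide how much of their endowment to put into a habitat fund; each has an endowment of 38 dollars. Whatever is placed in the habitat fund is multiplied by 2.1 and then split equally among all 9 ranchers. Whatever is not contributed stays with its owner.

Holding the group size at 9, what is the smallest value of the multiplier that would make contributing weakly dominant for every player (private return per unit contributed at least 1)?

9

A contributed unit returns (multiplier)/9 to its contributor.
This reaches 1 exactly when the multiplier is 9.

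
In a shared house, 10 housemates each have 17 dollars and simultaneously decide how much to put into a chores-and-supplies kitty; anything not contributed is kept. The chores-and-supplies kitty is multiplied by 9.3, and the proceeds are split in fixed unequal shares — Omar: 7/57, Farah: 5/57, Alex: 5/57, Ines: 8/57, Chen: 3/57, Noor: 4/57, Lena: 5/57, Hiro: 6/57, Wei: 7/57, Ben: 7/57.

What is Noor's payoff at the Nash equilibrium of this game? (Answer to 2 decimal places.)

61.38 dollars

Player j's private return per contributed unit is 9.3 × (j's share). Contributing is weakly dominant for j when that share is at least 1/9.3 = 0.1075, and contributing 0 is dominant otherwise.
Omar, Ines, Wei and Ben clear that bar, contributing 17 each; the remaining 6 contribute 0. Total contributed: 68.
Noor keeps 17 and receives 9.3 × 68 × 4/57 = 44.38 from the chores-and-supplies kitty, for a payoff of 61.38.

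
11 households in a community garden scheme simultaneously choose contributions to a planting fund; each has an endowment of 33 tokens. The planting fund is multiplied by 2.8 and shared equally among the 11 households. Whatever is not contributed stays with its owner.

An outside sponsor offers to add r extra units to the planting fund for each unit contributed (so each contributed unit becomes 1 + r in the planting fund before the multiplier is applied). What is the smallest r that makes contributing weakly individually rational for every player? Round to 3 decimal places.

With matching at rate r, one contributed unit becomes (1 + r) in the planting fund and returns 2.8 × (1 + r) / 11 to the contributor.
Setting this equal to 1: 1 + r = 11/2.8 = 3.9286.
So the minimum matching rate is r = 3.9286 − 1 = 2.929.

2.929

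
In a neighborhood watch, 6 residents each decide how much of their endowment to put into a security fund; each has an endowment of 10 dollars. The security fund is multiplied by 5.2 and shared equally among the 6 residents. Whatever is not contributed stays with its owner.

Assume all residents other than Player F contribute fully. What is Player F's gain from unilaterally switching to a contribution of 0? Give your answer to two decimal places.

Switching from a contribution of 10 to 0 lets Player F keep an extra 10 dollars, but lowers the security fund by 10, which costs Player F their own share of that drop: 5.2/6 × 10 = 8.67.
Net gain = 10 − 8.67 = 1.33. The private return per contributed unit (0.8667) is below 1, so free-riding is indeed the best response regardless of what the others do.

1.33 dollars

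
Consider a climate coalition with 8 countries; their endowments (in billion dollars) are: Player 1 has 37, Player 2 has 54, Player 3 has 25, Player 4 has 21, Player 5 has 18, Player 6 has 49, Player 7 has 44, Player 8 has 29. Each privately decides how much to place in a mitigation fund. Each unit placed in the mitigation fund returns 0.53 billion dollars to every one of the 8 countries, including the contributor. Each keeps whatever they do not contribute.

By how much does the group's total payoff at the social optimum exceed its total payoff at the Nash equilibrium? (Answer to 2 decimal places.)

The private return per contributed unit is 0.53 < 1 for everyone, so the Nash equilibrium is zero contribution and the group total is Σ E_j = 37 + 54 + 25 + 21 + 18 + 49 + 44 + 29 = 277.
Each contributed unit returns 4.240 to the group, so the social optimum is full contribution by everyone: group total = 4.240 × 277 = 1174.48.
Efficiency loss = (4.240 − 1) × 277 = 897.48.

897.48 billion dollars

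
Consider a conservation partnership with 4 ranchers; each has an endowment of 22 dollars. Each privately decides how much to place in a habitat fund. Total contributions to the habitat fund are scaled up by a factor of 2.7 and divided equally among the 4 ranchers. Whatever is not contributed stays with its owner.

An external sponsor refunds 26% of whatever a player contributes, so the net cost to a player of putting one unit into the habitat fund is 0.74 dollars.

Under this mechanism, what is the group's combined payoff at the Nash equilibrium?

88.00 dollars

With the mechanism, a contributed unit returns (2.7/4) / 0.74 = 0.9122 per unit of net cost — still below 1 — so contributing 0 remains dominant for every player.
Everyone keeps their endowment and the group total is 4 × 22 = 88.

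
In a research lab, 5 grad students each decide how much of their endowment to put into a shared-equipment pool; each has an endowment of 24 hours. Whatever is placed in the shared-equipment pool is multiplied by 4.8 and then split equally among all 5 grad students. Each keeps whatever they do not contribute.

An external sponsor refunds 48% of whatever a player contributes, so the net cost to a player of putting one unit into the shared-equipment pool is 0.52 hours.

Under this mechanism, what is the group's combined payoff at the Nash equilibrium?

633.60 hours

The effective private return per unit is now (4.8/5) / 0.52 = 1.8462 > 1, so every player's dominant strategy flips to full contribution.
At the Nash equilibrium everyone contributes 24. Group total payoff = 5 × (24 × 0.48 + 4.8 × 24) = 633.60.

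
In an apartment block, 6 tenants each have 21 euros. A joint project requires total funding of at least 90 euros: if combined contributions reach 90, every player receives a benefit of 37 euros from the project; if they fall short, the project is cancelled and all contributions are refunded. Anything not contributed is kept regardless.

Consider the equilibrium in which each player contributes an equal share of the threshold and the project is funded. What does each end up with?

43 euros

Equal share of the threshold: 90/6 = 15.
At this profile no one gains by cutting their contribution: any cut drops the total below 90, the project is cancelled, contributions are refunded, and the deviator ends with 21, which is less than 21 − 15 + 37 = 43. Contributing more than 15 just wastes the excess. So contributing exactly 15 is a best response.
Each player's payoff: 21 − 15 + 37 = 43.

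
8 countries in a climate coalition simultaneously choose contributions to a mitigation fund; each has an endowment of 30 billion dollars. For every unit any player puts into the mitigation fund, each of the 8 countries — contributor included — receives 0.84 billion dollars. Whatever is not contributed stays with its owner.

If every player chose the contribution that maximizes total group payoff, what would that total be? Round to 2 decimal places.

1612.80 billion dollars

Each contributed unit returns 6.720 to the group as a whole (0.84 to each of 8 players), which exceeds 1, so the social optimum is full contribution: group total = 6.720 × 240 = 1612.80.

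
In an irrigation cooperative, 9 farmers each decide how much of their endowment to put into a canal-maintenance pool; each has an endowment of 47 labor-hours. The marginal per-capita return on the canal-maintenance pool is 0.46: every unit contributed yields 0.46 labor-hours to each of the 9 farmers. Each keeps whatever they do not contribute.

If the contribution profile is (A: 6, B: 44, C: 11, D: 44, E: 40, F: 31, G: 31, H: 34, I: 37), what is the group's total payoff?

Total contributed: 6 + 44 + 11 + 44 + 40 + 31 + 31 + 34 + 37 = 278; total kept: 9 × 47 − 278 = 145.
The canal-maintenance pool pays out 0.46 × 9 × 278 = 1150.92 in aggregate.
Group total = 145 + 1150.92 = 1295.92.

1295.92 labor-hours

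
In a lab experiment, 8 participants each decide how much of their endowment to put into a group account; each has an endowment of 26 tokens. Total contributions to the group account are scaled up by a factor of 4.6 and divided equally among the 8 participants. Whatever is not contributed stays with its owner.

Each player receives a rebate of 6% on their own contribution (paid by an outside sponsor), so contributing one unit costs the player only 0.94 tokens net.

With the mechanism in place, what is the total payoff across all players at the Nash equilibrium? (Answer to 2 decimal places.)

208.00 tokens

The effective private return is (4.6/8) / 0.94 = 0.6117, which is still under 1, so the mechanism doesn't change anyone's dominant strategy: zero contribution.
Everyone keeps their endowment and the group total is 8 × 26 = 208.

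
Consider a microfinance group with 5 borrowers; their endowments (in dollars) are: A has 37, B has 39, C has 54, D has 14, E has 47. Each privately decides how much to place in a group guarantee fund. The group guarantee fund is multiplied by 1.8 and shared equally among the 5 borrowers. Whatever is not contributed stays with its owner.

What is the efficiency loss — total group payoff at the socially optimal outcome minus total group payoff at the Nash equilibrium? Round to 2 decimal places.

152.80 dollars

The private return per contributed unit is 1.8/5 = 0.3600 < 1 for every player regardless of endowment, so the Nash equilibrium is zero contribution and the group total is Σ E_j = 37 + 39 + 54 + 14 + 47 = 191.
Each contributed unit returns 1.800 to the group, so the social optimum is full contribution by everyone: group total = 1.800 × 191 = 343.80.
Efficiency loss = (1.800 − 1) × 191 = 152.80.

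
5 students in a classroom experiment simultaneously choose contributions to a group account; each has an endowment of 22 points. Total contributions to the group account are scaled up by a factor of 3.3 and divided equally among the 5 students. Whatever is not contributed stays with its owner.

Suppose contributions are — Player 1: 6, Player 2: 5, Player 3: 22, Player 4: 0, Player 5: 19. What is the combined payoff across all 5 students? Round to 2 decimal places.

229.60 points

Total contributed: 6 + 5 + 22 + 0 + 19 = 52; total kept: 5 × 22 − 52 = 58.
The group account pays out 3.3 × 52 = 171.60 in aggregate.
Group total = 58 + 171.60 = 229.60.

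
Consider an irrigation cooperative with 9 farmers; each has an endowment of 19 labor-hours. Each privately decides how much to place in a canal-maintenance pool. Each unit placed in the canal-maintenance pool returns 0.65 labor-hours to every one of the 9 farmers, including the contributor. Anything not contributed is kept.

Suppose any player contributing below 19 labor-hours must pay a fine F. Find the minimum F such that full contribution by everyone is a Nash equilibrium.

6.65 labor-hours

Given the others contribute fully, the best deviation is to contribute 0 (any partial contribution still incurs the fine and gives up units whose private return 0.65 is below 1).
Deviating from 19 to 0 saves 19 labor-hours but forfeits the deviator's share of the drop in the canal-maintenance pool: 0.65 × 19 = 12.35.
So the deviation gain is 19 − 12.35 = 6.65, and the fine must be at least 6.65 labor-hours to wipe it out.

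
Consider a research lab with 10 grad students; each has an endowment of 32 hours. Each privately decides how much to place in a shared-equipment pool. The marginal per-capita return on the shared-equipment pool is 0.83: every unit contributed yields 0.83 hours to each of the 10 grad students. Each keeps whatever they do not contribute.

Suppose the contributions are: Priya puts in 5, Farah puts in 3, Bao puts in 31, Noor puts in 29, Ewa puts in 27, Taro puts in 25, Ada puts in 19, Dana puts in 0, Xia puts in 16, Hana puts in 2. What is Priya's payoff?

157.31 hours

Total contributed: 5 + 3 + 31 + 29 + 27 + 25 + 19 + 0 + 16 + 2 = 157.
Each receives 0.83 × 157 = 130.31 from the shared-equipment pool.
Priya keeps 32 − 5 = 27, so Priya's payoff is 27 + 130.31 = 157.31.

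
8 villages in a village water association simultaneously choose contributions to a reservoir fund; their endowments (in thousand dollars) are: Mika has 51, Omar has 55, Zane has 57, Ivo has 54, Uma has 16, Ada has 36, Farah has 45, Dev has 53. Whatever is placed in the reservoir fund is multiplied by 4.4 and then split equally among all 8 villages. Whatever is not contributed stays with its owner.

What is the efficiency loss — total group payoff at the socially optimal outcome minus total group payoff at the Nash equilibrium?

The private return per contributed unit is 4.4/8 = 0.5500 < 1 for every player regardless of endowment, so the Nash equilibrium is zero contribution and the group total is Σ E_j = 51 + 55 + 57 + 54 + 16 + 36 + 45 + 53 = 367.
Each contributed unit returns 4.400 to the group, so the social optimum is full contribution by everyone: group total = 4.400 × 367 = 1614.80.
Efficiency loss = (4.400 − 1) × 367 = 1247.80.

1247.80 thousand dollars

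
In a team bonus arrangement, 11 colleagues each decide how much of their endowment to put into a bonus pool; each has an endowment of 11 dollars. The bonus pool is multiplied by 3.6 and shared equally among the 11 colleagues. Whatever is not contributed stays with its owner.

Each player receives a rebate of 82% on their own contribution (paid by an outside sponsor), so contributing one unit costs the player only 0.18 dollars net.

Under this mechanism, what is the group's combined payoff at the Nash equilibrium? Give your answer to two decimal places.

The effective private return per unit is now (3.6/11) / 0.18 = 1.8182 > 1, so every player's dominant strategy flips to full contribution.
So the Nash equilibrium is full contribution by all 11; the group earns 11 × (11 × 0.82 + 3.6 × 11) = 534.82.

534.82 dollars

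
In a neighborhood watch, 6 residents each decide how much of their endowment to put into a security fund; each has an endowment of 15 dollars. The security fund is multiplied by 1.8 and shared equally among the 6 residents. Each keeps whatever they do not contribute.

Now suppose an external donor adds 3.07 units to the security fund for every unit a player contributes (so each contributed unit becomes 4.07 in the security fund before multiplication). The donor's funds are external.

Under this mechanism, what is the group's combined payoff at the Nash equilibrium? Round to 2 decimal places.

659.34 dollars

The effective private return per unit is now 1.8 × 4.07 / 6 = 1.2210 > 1, so every player's dominant strategy flips to full contribution.
So the Nash equilibrium is full contribution by all 6; the group earns 1.8 × 4.07 × 90 = 659.34.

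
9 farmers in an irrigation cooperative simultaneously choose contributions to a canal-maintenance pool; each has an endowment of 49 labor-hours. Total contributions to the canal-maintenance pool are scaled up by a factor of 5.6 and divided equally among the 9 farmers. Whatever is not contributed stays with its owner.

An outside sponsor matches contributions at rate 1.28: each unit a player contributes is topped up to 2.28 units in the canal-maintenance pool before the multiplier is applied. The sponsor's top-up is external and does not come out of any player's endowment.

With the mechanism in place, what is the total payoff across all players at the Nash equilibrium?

5630.69 labor-hours

The effective private return per unit is now 5.6 × 2.28 / 9 = 1.4187 > 1, so every player's dominant strategy flips to full contribution.
So the Nash equilibrium is full contribution by all 9; the group earns 5.6 × 2.28 × 441 = 5630.69.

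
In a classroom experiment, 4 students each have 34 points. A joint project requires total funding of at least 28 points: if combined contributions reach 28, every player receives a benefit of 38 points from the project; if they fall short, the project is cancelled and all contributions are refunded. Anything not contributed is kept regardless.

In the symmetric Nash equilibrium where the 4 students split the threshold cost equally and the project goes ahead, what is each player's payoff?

Equal share of the threshold: 28/4 = 7.
At this profile no one gains by cutting their contribution: any cut drops the total below 28, the project is cancelled, contributions are refunded, and the deviator ends with 34, which is less than 34 − 7 + 38 = 65. Contributing more than 7 just wastes the excess. So contributing exactly 7 is a best response.
Each player's payoff: 34 − 7 + 38 = 65.

65 points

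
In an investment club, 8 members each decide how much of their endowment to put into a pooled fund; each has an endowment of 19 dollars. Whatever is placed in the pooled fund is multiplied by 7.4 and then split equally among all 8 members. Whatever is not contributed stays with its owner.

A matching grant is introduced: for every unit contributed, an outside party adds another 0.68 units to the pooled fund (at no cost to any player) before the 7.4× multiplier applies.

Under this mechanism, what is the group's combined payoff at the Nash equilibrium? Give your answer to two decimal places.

The effective private return per unit is now 7.4 × 1.68 / 8 = 1.5540 > 1, so every player's dominant strategy flips to full contribution.
At the Nash equilibrium everyone contributes 19. Group total payoff = 7.4 × 1.68 × 152 = 1889.66.

1889.66 dollars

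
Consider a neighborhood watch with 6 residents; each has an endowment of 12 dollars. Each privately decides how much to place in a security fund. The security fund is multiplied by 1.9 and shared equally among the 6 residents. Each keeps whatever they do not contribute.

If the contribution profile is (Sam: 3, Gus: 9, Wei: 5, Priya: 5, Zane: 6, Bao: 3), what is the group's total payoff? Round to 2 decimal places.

99.90 dollars

Total contributed: 3 + 9 + 5 + 5 + 6 + 3 = 31; total kept: 6 × 12 − 31 = 41.
The security fund pays out 1.9 × 31 = 58.90 in aggregate.
Group total = 41 + 58.90 = 99.90.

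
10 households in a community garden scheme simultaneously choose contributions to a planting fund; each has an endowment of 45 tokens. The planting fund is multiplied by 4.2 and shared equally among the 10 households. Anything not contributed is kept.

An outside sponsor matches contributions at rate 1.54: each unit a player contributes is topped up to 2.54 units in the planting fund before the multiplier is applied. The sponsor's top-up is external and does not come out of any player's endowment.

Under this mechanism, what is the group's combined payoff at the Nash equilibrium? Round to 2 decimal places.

4800.60 tokens

The effective private return per unit is now 4.2 × 2.54 / 10 = 1.0668 > 1, so every player's dominant strategy flips to full contribution.
So the Nash equilibrium is full contribution by all 10; the group earns 4.2 × 2.54 × 450 = 4800.60.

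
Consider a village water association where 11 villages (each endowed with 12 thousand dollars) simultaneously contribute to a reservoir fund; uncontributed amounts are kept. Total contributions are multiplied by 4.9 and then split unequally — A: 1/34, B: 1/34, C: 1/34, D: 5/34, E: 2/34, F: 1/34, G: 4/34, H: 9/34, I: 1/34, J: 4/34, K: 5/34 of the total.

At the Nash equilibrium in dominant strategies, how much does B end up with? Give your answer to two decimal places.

13.73 thousand dollars

Each unit j contributes comes back to j as 4.9 × (j's share), so j prefers to contribute only if that share exceeds 1/4.9 = 0.2041; otherwise keeping the unit dominates.
Only H (9/34) clears that bar, contributing 12; the remaining 10 contribute 0. Total contributed: 12.
B keeps 12 and receives 4.9 × 12 × 1/34 = 1.73 from the reservoir fund, for a payoff of 13.73.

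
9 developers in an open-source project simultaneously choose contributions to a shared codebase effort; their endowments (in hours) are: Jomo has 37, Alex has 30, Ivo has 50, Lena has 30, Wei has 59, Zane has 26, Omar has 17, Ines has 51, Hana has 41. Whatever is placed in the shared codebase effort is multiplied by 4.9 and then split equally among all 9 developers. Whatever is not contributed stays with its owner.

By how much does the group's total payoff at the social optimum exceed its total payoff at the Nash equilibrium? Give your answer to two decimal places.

1329.90 hours

The private return per contributed unit is 4.9/9 = 0.5444 < 1 for every player regardless of endowment, so the Nash equilibrium is zero contribution and the group total is Σ E_j = 37 + 30 + 50 + 30 + 59 + 26 + 17 + 51 + 41 = 341.
Each contributed unit returns 4.900 to the group, so the social optimum is full contribution by everyone: group total = 4.900 × 341 = 1670.90.
Efficiency loss = (4.900 − 1) × 341 = 1329.90.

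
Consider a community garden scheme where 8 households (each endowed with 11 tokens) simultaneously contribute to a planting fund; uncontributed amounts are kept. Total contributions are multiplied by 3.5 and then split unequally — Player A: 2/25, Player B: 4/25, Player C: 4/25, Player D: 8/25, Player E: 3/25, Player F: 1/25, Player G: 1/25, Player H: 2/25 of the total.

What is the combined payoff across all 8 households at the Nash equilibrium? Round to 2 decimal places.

115.50 tokens

Each unit j contributes comes back to j as 3.5 × (j's share), so j prefers to contribute only if that share exceeds 1/3.5 = 0.2857; otherwise keeping the unit dominates.
Player D alone (share 8/25) is above the threshold, contributing 11; the remaining 7 contribute 0. Total contributed: 11.
The planting fund pays out 3.5 × 11 = 38.50 in total (split across the unequal shares, but the aggregate is all that matters for the group sum).
The 7 free-riders keep 11 each, adding 77. Group total = 77 + 38.50 = 115.50.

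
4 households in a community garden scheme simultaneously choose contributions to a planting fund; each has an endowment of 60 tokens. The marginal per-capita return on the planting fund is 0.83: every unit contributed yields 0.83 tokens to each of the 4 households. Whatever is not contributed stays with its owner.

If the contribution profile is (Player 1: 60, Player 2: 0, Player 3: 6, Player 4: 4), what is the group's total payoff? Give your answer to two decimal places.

402.40 tokens

Total contributed: 60 + 0 + 6 + 4 = 70; total kept: 4 × 60 − 70 = 170.
The planting fund pays out 0.83 × 4 × 70 = 232.40 in aggregate.
Group total = 170 + 232.40 = 402.40.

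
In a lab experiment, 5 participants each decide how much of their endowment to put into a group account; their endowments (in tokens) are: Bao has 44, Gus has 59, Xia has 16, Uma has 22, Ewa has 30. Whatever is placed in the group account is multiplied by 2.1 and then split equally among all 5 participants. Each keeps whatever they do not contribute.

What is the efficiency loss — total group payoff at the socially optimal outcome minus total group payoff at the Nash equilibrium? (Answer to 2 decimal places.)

188.10 tokens

The private return per contributed unit is 2.1/5 = 0.4200 < 1 for every player regardless of endowment, so the Nash equilibrium is zero contribution and the group total is Σ E_j = 44 + 59 + 16 + 22 + 30 = 171.
Each contributed unit returns 2.100 to the group, so the social optimum is full contribution by everyone: group total = 2.100 × 171 = 359.10.
Efficiency loss = (2.100 − 1) × 171 = 188.10.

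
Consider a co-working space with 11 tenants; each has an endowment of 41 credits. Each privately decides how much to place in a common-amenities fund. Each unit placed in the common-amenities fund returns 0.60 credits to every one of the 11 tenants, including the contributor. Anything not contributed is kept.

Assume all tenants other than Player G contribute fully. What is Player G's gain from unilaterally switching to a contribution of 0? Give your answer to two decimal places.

16.40 credits

Switching from a contribution of 41 to 0 lets Player G keep an extra 41 credits, but lowers the common-amenities fund by 41, which costs Player G their own share of that drop: 0.60 × 41 = 24.60.
Net gain = 41 − 24.60 = 16.40. The private return per contributed unit (0.60) is below 1, so free-riding is indeed the best response regardless of what the others do.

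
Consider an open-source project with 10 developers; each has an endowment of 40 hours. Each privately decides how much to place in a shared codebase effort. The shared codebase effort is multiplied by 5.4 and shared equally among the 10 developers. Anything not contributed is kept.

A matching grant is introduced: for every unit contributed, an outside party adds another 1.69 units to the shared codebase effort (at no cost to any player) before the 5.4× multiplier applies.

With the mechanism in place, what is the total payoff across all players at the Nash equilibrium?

5810.40 hours

The effective private return per unit is now 5.4 × 2.69 / 10 = 1.4526 > 1, so every player's dominant strategy flips to full contribution.
So the Nash equilibrium is full contribution by all 10; the group earns 5.4 × 2.69 × 400 = 5810.40.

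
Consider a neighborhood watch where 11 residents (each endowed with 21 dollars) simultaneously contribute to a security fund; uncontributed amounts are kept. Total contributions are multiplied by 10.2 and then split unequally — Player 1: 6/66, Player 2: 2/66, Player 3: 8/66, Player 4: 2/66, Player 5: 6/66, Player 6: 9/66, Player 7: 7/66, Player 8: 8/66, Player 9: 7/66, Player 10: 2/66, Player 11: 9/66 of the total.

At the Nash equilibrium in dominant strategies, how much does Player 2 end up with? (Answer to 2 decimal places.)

A player with share s gets back 10.2·s per unit contributed, so full contribution is dominant for anyone with s > 1/10.2 = 0.0980 and zero contribution is dominant for anyone below.
The shares above 0.0980 belong to Player 3, Player 6, Player 7, Player 8, Player 9 and Player 11, contributing 21 each; the remaining 5 contribute 0. Total contributed: 126.
Player 2 keeps 21 and receives 10.2 × 126 × 2/66 = 38.95 from the security fund, for a payoff of 59.95.

59.95 dollars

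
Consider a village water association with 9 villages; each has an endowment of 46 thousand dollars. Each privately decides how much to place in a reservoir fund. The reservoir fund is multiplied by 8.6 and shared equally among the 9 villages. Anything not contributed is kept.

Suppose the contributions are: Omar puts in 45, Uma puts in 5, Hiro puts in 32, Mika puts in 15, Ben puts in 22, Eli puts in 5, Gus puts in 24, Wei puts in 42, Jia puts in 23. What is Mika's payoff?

234.53 thousand dollars

Total contributed: 45 + 5 + 32 + 15 + 22 + 5 + 24 + 42 + 23 = 213.
Each receives 8.6 × 213 / 9 = 203.53 from the reservoir fund.
Mika keeps 46 − 15 = 31, so Mika's payoff is 31 + 203.53 = 234.53.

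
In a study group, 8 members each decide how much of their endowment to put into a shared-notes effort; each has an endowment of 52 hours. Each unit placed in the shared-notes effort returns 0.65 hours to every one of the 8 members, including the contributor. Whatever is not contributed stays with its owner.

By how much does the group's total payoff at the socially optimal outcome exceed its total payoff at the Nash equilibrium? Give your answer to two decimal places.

The private return per contributed unit is 0.65 < 1, so contributing 0 is dominant for every player. At the Nash equilibrium everyone keeps their 52, and the group total is 8 × 52 = 416.
Each contributed unit returns 5.200 to the group as a whole (0.65 to each of 8 players), which exceeds 1, so the social optimum is full contribution: group total = 5.200 × 416 = 2163.20.
Efficiency loss = 2163.20 − 416 = 1747.20.

1747.20 hours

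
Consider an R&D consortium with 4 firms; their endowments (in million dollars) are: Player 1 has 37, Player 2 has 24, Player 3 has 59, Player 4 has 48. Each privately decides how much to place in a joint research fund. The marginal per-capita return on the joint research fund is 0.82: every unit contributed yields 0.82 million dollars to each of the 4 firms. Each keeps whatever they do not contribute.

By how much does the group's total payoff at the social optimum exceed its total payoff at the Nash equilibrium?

383.04 million dollars

The private return per contributed unit is 0.82 < 1 for everyone, so the Nash equilibrium is zero contribution and the group total is Σ E_j = 37 + 24 + 59 + 48 = 168.
Each contributed unit returns 3.280 to the group, so the social optimum is full contribution by everyone: group total = 3.280 × 168 = 551.04.
Efficiency loss = (3.280 − 1) × 168 = 383.04.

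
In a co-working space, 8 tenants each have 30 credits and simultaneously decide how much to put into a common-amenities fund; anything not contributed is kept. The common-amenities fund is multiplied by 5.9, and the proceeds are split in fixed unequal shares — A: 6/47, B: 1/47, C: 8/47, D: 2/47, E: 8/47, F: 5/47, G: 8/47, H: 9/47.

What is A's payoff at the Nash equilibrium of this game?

120.38 credits

For player j, contributing a unit is worthwhile iff 5.9 × (j's share) ≥ 1, i.e. iff j's share is at least 0.1695.
C, E, G and H clear that bar, contributing 30 each; the remaining 4 contribute 0. Total contributed: 120.
A keeps 30 and receives 5.9 × 120 × 6/47 = 90.38 from the common-amenities fund, for a payoff of 120.38.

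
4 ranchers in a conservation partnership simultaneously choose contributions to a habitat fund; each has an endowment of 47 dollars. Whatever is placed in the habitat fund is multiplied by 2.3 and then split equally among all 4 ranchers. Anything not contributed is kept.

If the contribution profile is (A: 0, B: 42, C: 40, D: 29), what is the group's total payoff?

332.30 dollars

Total contributed: 0 + 42 + 40 + 29 = 111; total kept: 4 × 47 − 111 = 77.
The habitat fund pays out 2.3 × 111 = 255.30 in aggregate.
Group total = 77 + 255.30 = 332.30.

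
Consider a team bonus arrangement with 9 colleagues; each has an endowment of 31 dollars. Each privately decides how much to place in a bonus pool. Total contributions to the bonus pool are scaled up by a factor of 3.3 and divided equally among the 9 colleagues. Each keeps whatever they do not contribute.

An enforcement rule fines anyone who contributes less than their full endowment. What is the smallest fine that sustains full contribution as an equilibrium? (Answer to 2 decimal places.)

Given the others contribute fully, the best deviation is to contribute 0 (any partial contribution still incurs the fine and gives up units whose private return 0.3667 is below 1).
Deviating from 31 to 0 saves 31 dollars but forfeits the deviator's share of the drop in the bonus pool: 3.3/9 × 31 = 11.37.
So the deviation gain is 31 − 11.37 = 19.63, and the fine must be at least 19.63 dollars to wipe it out.

19.63 dollars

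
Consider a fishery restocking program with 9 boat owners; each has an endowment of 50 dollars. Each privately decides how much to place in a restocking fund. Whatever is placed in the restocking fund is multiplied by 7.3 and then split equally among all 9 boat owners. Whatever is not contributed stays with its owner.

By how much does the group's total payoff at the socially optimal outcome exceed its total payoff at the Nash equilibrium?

2835.00 dollars

Each contributed unit returns 7.3/9 = 0.8111 to its contributor — below 1 — so contributing 0 is dominant for every player. At the Nash equilibrium everyone keeps their 50, and the group total is 9 × 50 = 450.
Each contributed unit returns 7.300 to the group as a whole (0.8111 to each of 9 players), which exceeds 1, so the social optimum is full contribution: group total = 7.300 × 450 = 3285.00.
Efficiency loss = 3285.00 − 450 = 2835.00.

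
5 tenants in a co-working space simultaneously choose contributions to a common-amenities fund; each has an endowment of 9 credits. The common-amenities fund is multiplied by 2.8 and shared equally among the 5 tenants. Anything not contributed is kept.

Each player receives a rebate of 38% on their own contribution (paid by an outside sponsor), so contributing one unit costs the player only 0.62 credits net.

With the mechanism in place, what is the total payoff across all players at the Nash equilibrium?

The effective private return is (2.8/5) / 0.62 = 0.9032, which is still under 1, so the mechanism doesn't change anyone's dominant strategy: zero contribution.
Everyone keeps their endowment and the group total is 5 × 9 = 45.

45.00 credits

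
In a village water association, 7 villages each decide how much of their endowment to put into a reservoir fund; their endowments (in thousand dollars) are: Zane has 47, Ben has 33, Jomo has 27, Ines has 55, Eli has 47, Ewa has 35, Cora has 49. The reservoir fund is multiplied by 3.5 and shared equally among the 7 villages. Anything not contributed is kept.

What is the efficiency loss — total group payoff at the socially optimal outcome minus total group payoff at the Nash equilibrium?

The private return per contributed unit is 3.5/7 = 0.5000 < 1 for every player regardless of endowment, so the Nash equilibrium is zero contribution and the group total is Σ E_j = 47 + 33 + 27 + 55 + 47 + 35 + 49 = 293.
Each contributed unit returns 3.500 to the group, so the social optimum is full contribution by everyone: group total = 3.500 × 293 = 1025.50.
Efficiency loss = (3.500 − 1) × 293 = 732.50.

732.50 thousand dollars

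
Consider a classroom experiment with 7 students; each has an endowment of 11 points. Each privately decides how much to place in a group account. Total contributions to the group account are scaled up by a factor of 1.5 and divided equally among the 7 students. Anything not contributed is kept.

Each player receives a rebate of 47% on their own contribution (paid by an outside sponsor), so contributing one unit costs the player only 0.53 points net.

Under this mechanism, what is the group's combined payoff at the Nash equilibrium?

77.00 points

Even with the mechanism, each unit contributed returns only (1.5/7) / 0.53 = 0.4043 per unit of net cost, so contributing nothing is still dominant.
At the Nash equilibrium no one contributes; group total payoff = 7 × 11 = 77.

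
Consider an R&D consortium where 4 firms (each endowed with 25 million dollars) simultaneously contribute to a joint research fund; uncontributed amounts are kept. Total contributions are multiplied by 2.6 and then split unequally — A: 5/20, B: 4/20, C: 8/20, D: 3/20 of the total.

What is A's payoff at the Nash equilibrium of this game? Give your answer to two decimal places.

41.25 million dollars

For player j, contributing a unit is worthwhile iff 2.6 × (j's share) ≥ 1, i.e. iff j's share is at least 0.3846.
C alone (share 8/20) is above the threshold, contributing 25; the remaining 3 contribute 0. Total contributed: 25.
A keeps 25 and receives 2.6 × 25 × 5/20 = 16.25 from the joint research fund, for a payoff of 41.25.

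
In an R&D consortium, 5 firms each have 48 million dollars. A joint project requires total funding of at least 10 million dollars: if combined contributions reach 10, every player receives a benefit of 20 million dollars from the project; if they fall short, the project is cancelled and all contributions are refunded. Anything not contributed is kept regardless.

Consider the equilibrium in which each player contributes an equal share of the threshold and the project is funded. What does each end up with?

Equal share of the threshold: 10/5 = 2.
At this profile no one gains by cutting their contribution: any cut drops the total below 10, the project is cancelled, contributions are refunded, and the deviator ends with 48, which is less than 48 − 2 + 20 = 66. Contributing more than 2 just wastes the excess. So contributing exactly 2 is a best response.
Each player's payoff: 48 − 2 + 20 = 66.

66 million dollars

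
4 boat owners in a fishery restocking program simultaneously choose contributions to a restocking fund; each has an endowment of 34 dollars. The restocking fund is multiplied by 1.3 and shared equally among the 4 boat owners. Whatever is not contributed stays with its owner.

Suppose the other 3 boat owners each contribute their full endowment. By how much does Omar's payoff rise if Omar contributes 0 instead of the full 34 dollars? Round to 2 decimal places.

22.95 dollars

Switching from a contribution of 34 to 0 lets Omar keep an extra 34 dollars, but lowers the restocking fund by 34, which costs Omar their own share of that drop: 1.3/4 × 34 = 11.05.
Net gain = 34 − 11.05 = 22.95. The private return per contributed unit (0.3250) is below 1, so free-riding is indeed the best response regardless of what the others do.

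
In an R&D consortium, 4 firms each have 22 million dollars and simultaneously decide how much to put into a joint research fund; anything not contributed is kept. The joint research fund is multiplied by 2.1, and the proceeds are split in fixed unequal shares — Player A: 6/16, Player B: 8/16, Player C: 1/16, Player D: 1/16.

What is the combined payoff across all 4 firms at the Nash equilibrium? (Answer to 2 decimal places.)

For player j, contributing a unit is worthwhile iff 2.1 × (j's share) ≥ 1, i.e. iff j's share is at least 0.4762.
Player B alone (share 8/16) is above the threshold, contributing 22; the remaining 3 contribute 0. Total contributed: 22.
The joint research fund pays out 2.1 × 22 = 46.20 in total (split across the unequal shares, but the aggregate is all that matters for the group sum).
The 3 free-riders keep 22 each, adding 66. Group total = 66 + 46.20 = 112.20.

112.20 million dollars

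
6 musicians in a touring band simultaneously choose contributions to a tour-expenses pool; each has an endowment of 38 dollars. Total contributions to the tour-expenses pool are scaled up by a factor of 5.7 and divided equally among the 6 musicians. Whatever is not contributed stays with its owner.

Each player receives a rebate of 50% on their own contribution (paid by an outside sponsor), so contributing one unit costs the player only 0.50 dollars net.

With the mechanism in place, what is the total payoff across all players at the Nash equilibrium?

1413.60 dollars

With the mechanism, a contributed unit returns (5.7/6) / 0.50 = 1.9000 per unit of net cost to the contributor — now above 1 — so contributing fully is weakly dominant for every player.
At the Nash equilibrium everyone contributes 38. Group total payoff = 6 × (38 × 0.50 + 5.7 × 38) = 1413.60.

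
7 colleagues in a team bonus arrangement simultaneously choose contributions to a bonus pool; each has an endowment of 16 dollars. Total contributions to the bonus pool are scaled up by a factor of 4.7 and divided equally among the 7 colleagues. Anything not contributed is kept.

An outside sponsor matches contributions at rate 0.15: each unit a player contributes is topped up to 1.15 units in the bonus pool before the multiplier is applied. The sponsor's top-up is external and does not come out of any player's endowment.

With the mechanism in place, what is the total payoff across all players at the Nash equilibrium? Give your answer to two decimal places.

112.00 dollars

Even with the mechanism, each unit contributed returns only 4.7 × 1.15 / 7 = 0.7721 per unit of net cost, so contributing nothing is still dominant.
Everyone keeps their endowment and the group total is 7 × 16 = 112.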